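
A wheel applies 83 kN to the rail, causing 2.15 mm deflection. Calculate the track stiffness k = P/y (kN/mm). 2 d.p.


Track stiffness k = P / y
k = 83 / 2.15
k = 38.60 kN/mm

38.60


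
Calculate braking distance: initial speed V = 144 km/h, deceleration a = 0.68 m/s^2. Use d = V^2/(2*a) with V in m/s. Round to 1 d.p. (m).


Convert speed: V = 144 / 3.6 = 40.0 m/s
V^2 = 1600.0
d = 1600.0 / (2 * 0.68)
d = 1600.0 / 1.36
d = 1176.5 m

1176.5


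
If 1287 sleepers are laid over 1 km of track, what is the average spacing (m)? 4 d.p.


Spacing = 1000 m / number of sleepers
Spacing = 1000 / 1287
Spacing = 0.7770 m

0.7770


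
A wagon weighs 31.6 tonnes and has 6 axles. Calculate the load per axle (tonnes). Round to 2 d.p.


Load per axle = total weight / number of axles
Load = 31.6 / 6
Load = 5.27 tonnes

5.27


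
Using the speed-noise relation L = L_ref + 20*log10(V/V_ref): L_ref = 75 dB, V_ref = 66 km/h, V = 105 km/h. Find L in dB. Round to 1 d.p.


V/V_ref = 105 / 66 = 1.590909
log10(1.590909) = 0.201645
20 * 0.201645 = 4.0329
L = 75 + 4.0329 = 79.0 dB

79.0


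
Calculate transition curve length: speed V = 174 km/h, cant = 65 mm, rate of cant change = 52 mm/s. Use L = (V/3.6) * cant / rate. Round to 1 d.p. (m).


Convert speed: V = 174 / 3.6 = 48.3333 m/s
L = 48.3333 * 65 / 52
L = 3141.6667 / 52
L = 60.4 m

60.4


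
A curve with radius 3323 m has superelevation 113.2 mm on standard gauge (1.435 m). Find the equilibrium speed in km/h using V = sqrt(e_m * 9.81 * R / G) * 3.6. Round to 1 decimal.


Convert cant: e = 113.2 mm = 0.1132 m
V_ms = sqrt(0.1132 * 9.81 * 3323 / 1.435)
V_ms = sqrt(2571.543495) = 50.7104 m/s
V = 50.7104 * 3.6 = 182.6 km/h

182.6


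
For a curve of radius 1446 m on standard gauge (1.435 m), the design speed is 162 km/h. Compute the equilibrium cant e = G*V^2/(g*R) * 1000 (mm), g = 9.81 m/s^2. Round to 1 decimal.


Convert speed: V = 162 / 3.6 = 45.0 m/s
Apply formula: e = 1.435 * 45.0^2 / (9.81 * 1446)
e = 1.435 * 2025.0 / 14185.26
e = 0.204852 m = 204.9 mm

204.9


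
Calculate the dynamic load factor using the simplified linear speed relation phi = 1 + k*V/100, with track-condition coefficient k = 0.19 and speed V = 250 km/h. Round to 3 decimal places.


phi = 1 + k * V / 100
phi = 1 + 0.19 * 250 / 100
phi = 1 + 0.475
phi = 1.475

1.475


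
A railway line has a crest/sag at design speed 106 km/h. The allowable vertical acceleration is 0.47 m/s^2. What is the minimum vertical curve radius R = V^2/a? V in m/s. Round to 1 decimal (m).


Convert speed: V = 106 / 3.6 = 29.4444 m/s
V^2 = 866.9753 m^2/s^2
R_v = 866.9753 / 0.47
R_v = 1844.6 m

1844.6


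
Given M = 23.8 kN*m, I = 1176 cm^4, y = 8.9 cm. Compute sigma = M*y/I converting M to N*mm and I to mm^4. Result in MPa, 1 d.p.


Convert units:
M = 23.8 kN*m = 23800000 N*mm
y = 8.9 cm = 89 mm
I = 1176 cm^4 = 11760000 mm^4
sigma = 23800000 * 89 / 11760000
sigma = 180.1 MPa

180.1


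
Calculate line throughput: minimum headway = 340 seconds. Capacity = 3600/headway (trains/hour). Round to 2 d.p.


Capacity = 3600 / headway
Capacity = 3600 / 340
Capacity = 10.59 trains/hour

10.59


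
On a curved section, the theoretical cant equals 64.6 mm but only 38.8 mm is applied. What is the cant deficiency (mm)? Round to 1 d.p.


Cant deficiency = equilibrium cant - actual cant
CD = 64.6 - 38.8
CD = 25.8 mm

25.8


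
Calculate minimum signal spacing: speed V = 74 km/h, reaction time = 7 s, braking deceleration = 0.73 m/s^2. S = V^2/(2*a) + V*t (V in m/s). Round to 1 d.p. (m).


V = 74 / 3.6 = 20.5556 m/s
Braking distance = 20.5556^2 / (2*0.73) = 289.4047 m
Sighting distance = 20.5556 * 7 = 143.8889 m
S = 289.4047 + 143.8889 = 433.3 m

433.3


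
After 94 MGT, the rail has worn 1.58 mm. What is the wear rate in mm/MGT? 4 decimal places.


Wear rate = total wear / cumulative tonnage
Rate = 1.58 / 94
Rate = 0.0168 mm/MGT

0.0168


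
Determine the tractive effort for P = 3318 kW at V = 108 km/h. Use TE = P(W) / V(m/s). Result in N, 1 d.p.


Convert: P = 3318 kW = 3318000 W
V = 108 / 3.6 = 30.0 m/s
TE = 3318000 / 30.0
TE = 110600.0 N

110600.0


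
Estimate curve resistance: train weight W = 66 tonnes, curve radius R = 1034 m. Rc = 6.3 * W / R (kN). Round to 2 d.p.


Rc = 6.3 * W / R
Rc = 6.3 * 66 / 1034
Rc = 415.8 / 1034
Rc = 0.40 kN

0.40


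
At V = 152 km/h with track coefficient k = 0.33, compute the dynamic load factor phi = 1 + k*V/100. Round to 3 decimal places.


phi = 1 + k * V / 100
phi = 1 + 0.33 * 152 / 100
phi = 1 + 0.5016
phi = 1.502

1.502


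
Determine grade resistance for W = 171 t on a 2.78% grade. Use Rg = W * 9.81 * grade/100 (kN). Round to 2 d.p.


Rg = W * 9.81 * grade / 100
Rg = 171 * 9.81 * 2.78 / 100
Rg = 1677.51 * 0.0278
Rg = 46.63 kN

46.63


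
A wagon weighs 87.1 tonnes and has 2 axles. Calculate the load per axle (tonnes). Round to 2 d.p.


Load per axle = total weight / number of axles
Load = 87.1 / 2
Load = 43.55 tonnes

43.55


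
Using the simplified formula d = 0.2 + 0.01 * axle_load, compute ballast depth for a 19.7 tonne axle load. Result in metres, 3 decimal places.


d = 0.2 + 0.01 * 19.7
d = 0.2 + 0.197
d = 0.397 m

0.397


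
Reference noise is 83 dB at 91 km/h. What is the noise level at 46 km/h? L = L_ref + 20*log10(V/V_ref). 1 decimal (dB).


V/V_ref = 46 / 91 = 0.505495
log10(0.505495) = -0.296284
20 * -0.296284 = -5.9257
L = 83 + -5.9257 = 77.1 dB

77.1


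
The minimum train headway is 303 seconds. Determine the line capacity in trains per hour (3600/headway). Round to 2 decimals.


Capacity = 3600 / headway
Capacity = 3600 / 303
Capacity = 11.88 trains/hour

11.88


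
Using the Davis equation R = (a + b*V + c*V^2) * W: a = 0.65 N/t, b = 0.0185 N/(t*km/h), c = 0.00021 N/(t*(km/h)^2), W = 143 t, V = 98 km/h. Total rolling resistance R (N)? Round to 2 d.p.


b*V = 0.0185 * 98 = 1.813
c*V^2 = 0.00021 * 9604 = 2.01684
R_per_t = 0.65 + 1.813 + 2.01684 = 4.47984 N/t
R_total = 4.47984 * 143 = 640.62 N

640.62


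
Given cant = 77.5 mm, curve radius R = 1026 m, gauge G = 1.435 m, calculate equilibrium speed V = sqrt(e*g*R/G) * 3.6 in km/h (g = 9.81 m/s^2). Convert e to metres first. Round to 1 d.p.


Convert cant: e = 77.5 mm = 0.0775 m
V_ms = sqrt(0.0775 * 9.81 * 1026 / 1.435)
V_ms = sqrt(543.58338) = 23.3149 m/s
V = 23.3149 * 3.6 = 83.9 km/h

83.9


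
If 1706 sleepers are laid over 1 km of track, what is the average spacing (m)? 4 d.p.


Spacing = 1000 m / number of sleepers
Spacing = 1000 / 1706
Spacing = 0.5862 m

0.5862


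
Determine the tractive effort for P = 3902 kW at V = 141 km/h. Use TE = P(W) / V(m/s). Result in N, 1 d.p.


Convert: P = 3902 kW = 3902000 W
V = 141 / 3.6 = 39.1667 m/s
TE = 3902000 / 39.1667
TE = 99625.5 N

99625.5


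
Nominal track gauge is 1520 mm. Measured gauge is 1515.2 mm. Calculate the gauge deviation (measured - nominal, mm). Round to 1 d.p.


Deviation = measured - nominal
Deviation = 1515.2 - 1520
Deviation = -4.8 mm

-4.8


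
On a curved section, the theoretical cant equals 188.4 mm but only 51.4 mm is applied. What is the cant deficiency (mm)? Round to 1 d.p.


Cant deficiency = equilibrium cant - actual cant
CD = 188.4 - 51.4
CD = 137.0 mm

137.0


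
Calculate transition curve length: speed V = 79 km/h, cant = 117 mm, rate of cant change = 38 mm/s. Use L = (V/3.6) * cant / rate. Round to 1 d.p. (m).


Convert speed: V = 79 / 3.6 = 21.9444 m/s
L = 21.9444 * 117 / 38
L = 2567.5 / 38
L = 67.6 m

67.6


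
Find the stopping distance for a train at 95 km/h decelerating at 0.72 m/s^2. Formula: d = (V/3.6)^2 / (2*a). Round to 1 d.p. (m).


Convert speed: V = 95 / 3.6 = 26.3889 m/s
V^2 = 696.3735
d = 696.3735 / (2 * 0.72)
d = 696.3735 / 1.44
d = 483.6 m

483.6


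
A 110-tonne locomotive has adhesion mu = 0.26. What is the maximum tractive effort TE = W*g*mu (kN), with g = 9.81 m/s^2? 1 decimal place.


TE_max = W * g * mu
TE_max = 110 * 9.81 * 0.26
TE_max = 1079.1 * 0.26
TE_max = 280.6 kN

280.6


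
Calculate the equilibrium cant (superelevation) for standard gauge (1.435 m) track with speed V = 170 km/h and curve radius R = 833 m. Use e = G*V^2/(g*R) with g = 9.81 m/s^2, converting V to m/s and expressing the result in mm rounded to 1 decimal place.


Convert speed: V = 170 / 3.6 = 47.2222 m/s
Apply formula: e = 1.435 * 47.2222^2 / (9.81 * 833)
e = 1.435 * 2229.9383 / 8171.73
e = 0.391589 m = 391.6 mm

391.6


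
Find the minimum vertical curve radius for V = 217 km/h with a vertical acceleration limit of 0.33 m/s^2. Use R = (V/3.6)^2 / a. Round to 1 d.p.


Convert speed: V = 217 / 3.6 = 60.2778 m/s
V^2 = 3633.4105 m^2/s^2
R_v = 3633.4105 / 0.33
R_v = 11010.3 m

11010.3


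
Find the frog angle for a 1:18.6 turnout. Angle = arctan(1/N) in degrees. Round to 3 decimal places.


1/N = 1/18.6 = 0.053763
angle = arctan(0.053763) = 0.053712 rad
angle = 0.053712 * 180/pi = 3.077 degrees

3.077


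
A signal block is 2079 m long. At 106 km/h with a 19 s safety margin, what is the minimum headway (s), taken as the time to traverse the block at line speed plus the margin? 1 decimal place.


V = 106 / 3.6 = 29.4444 m/s
Block traversal time = 2079 / 29.4444 = 70.6075 s
Headway = 70.6075 + 19
Headway = 89.6 s

89.6


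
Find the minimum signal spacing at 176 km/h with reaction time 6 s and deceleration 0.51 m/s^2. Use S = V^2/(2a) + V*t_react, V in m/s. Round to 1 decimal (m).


V = 176 / 3.6 = 48.8889 m/s
Braking distance = 48.8889^2 / (2*0.51) = 2343.2583 m
Sighting distance = 48.8889 * 6 = 293.3333 m
S = 2343.2583 + 293.3333 = 2636.6 m

2636.6


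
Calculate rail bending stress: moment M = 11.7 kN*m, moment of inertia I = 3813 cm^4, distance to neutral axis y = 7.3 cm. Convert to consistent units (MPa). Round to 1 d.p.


Convert units:
M = 11.7 kN*m = 11700000 N*mm
y = 7.3 cm = 73 mm
I = 3813 cm^4 = 38130000 mm^4
sigma = 11700000 * 73 / 38130000
sigma = 22.4 MPa

22.4


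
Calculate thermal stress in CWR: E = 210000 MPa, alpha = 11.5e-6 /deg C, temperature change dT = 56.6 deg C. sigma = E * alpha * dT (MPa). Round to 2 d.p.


sigma = E * alpha * dT
sigma = 210000 * 11.5e-6 * 56.6
sigma = 2.415 * 56.6
sigma = 136.69 MPa

136.69


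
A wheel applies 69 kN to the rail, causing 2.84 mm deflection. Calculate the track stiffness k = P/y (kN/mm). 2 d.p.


Track stiffness k = P / y
k = 69 / 2.84
k = 24.30 kN/mm

24.30


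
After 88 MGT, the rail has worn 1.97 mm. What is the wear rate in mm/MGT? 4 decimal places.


Wear rate = total wear / cumulative tonnage
Rate = 1.97 / 88
Rate = 0.0224 mm/MGT

0.0224


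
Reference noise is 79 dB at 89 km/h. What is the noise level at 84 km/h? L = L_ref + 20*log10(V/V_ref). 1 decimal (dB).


V/V_ref = 84 / 89 = 0.94382
log10(0.94382) = -0.025111
20 * -0.025111 = -0.5022
L = 79 + -0.5022 = 78.5 dB

78.5


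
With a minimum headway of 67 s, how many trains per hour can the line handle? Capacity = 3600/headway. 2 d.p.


Capacity = 3600 / headway
Capacity = 3600 / 67
Capacity = 53.73 trains/hour

53.73


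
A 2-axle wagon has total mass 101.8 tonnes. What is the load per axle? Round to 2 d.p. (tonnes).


Load per axle = total weight / number of axles
Load = 101.8 / 2
Load = 50.90 tonnes

50.90


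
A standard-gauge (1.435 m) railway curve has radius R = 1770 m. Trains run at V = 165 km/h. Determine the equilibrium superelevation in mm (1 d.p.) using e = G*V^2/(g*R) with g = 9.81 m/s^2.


Convert speed: V = 165 / 3.6 = 45.8333 m/s
Apply formula: e = 1.435 * 45.8333^2 / (9.81 * 1770)
e = 1.435 * 2100.6944 / 17363.7
e = 0.173609 m = 173.6 mm

173.6


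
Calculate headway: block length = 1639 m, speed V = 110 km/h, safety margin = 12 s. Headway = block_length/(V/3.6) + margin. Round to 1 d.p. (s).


V = 110 / 3.6 = 30.5556 m/s
Block traversal time = 1639 / 30.5556 = 53.64 s
Headway = 53.64 + 12
Headway = 65.6 s

65.6


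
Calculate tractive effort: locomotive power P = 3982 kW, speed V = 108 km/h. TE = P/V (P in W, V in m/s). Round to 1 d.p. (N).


Convert: P = 3982 kW = 3982000 W
V = 108 / 3.6 = 30.0 m/s
TE = 3982000 / 30.0
TE = 132733.3 N

132733.3


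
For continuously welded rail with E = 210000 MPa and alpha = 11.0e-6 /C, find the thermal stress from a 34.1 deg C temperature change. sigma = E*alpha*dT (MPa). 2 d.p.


sigma = E * alpha * dT
sigma = 210000 * 11.0e-6 * 34.1
sigma = 2.31 * 34.1
sigma = 78.77 MPa

78.77


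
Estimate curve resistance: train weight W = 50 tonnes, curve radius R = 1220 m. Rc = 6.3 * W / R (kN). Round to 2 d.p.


Rc = 6.3 * W / R
Rc = 6.3 * 50 / 1220
Rc = 315.0 / 1220
Rc = 0.26 kN

0.26


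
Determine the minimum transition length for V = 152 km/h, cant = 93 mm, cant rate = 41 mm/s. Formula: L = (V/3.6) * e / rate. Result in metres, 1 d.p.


Convert speed: V = 152 / 3.6 = 42.2222 m/s
L = 42.2222 * 93 / 41
L = 3926.6667 / 41
L = 95.8 m

95.8


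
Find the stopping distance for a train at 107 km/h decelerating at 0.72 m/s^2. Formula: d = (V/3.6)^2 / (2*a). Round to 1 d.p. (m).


Convert speed: V = 107 / 3.6 = 29.7222 m/s
V^2 = 883.4105
d = 883.4105 / (2 * 0.72)
d = 883.4105 / 1.44
d = 613.5 m

613.5


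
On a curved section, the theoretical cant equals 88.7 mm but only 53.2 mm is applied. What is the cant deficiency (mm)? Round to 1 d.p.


Cant deficiency = equilibrium cant - actual cant
CD = 88.7 - 53.2
CD = 35.5 mm

35.5


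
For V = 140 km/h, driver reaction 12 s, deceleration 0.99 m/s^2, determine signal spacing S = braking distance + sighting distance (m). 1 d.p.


V = 140 / 3.6 = 38.8889 m/s
Braking distance = 38.8889^2 / (2*0.99) = 763.8109 m
Sighting distance = 38.8889 * 12 = 466.6667 m
S = 763.8109 + 466.6667 = 1230.5 m

1230.5


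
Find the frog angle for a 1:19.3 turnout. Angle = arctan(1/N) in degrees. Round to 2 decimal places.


1/N = 1/19.3 = 0.051813
angle = arctan(0.051813) = 0.051767 rad
angle = 0.051767 * 180/pi = 2.97 degrees

2.97


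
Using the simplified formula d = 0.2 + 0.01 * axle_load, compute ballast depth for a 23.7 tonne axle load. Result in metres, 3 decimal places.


d = 0.2 + 0.01 * 23.7
d = 0.2 + 0.237
d = 0.437 m

0.437


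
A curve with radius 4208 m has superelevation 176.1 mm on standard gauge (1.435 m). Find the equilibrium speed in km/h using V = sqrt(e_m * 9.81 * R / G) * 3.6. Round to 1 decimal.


Convert cant: e = 176.1 mm = 0.1761 m
V_ms = sqrt(0.1761 * 9.81 * 4208 / 1.435)
V_ms = sqrt(5065.848452) = 71.1748 m/s
V = 71.1748 * 3.6 = 256.2 km/h

256.2


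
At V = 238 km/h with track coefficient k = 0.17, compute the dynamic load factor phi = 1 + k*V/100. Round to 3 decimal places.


phi = 1 + k * V / 100
phi = 1 + 0.17 * 238 / 100
phi = 1 + 0.4046
phi = 1.405

1.405


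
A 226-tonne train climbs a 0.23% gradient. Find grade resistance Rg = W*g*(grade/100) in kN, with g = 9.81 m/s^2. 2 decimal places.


Rg = W * 9.81 * grade / 100
Rg = 226 * 9.81 * 0.23 / 100
Rg = 2217.06 * 0.0023
Rg = 5.10 kN

5.10


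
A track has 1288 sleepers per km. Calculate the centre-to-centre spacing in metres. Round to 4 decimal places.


Spacing = 1000 m / number of sleepers
Spacing = 1000 / 1288
Spacing = 0.7764 m

0.7764


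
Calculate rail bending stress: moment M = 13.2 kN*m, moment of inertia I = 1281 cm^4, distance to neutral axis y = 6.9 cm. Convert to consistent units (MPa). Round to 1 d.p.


Convert units:
M = 13.2 kN*m = 13200000 N*mm
y = 6.9 cm = 69 mm
I = 1281 cm^4 = 12810000 mm^4
sigma = 13200000 * 69 / 12810000
sigma = 71.1 MPa

71.1


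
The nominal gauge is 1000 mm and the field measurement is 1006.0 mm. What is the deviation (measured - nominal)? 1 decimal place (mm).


Deviation = measured - nominal
Deviation = 1006.0 - 1000
Deviation = 6.0 mm

6.0


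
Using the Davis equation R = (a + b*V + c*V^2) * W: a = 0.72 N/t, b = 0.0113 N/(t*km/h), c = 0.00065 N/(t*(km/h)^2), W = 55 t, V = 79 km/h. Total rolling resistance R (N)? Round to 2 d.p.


b*V = 0.0113 * 79 = 0.8927
c*V^2 = 0.00065 * 6241 = 4.05665
R_per_t = 0.72 + 0.8927 + 4.05665 = 5.66935 N/t
R_total = 5.66935 * 55 = 311.81 N

311.81


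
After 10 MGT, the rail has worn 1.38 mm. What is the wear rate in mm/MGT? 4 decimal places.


Wear rate = total wear / cumulative tonnage
Rate = 1.38 / 10
Rate = 0.1380 mm/MGT

0.1380


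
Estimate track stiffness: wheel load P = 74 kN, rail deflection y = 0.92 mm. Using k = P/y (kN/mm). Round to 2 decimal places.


Track stiffness k = P / y
k = 74 / 0.92
k = 80.43 kN/mm

80.43


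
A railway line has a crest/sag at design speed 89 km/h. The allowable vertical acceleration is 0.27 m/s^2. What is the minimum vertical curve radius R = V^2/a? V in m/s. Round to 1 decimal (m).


Convert speed: V = 89 / 3.6 = 24.7222 m/s
V^2 = 611.1883 m^2/s^2
R_v = 611.1883 / 0.27
R_v = 2263.7 m

2263.7


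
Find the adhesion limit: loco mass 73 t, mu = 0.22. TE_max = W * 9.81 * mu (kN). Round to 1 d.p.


TE_max = W * g * mu
TE_max = 73 * 9.81 * 0.22
TE_max = 716.13 * 0.22
TE_max = 157.5 kN

157.5


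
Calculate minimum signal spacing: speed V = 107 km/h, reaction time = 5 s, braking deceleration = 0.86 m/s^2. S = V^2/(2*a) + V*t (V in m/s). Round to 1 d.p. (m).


V = 107 / 3.6 = 29.7222 m/s
Braking distance = 29.7222^2 / (2*0.86) = 513.6108 m
Sighting distance = 29.7222 * 5 = 148.6111 m
S = 513.6108 + 148.6111 = 662.2 m

662.2


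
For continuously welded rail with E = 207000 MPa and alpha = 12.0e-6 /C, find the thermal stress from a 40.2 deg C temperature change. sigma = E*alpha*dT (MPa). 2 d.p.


sigma = E * alpha * dT
sigma = 207000 * 12.0e-6 * 40.2
sigma = 2.484 * 40.2
sigma = 99.86 MPa

99.86


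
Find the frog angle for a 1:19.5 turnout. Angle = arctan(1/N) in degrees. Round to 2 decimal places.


1/N = 1/19.5 = 0.051282
angle = arctan(0.051282) = 0.051237 rad
angle = 0.051237 * 180/pi = 2.94 degrees

2.94


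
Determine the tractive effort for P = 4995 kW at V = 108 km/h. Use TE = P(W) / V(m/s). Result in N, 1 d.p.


Convert: P = 4995 kW = 4995000 W
V = 108 / 3.6 = 30.0 m/s
TE = 4995000 / 30.0
TE = 166500.0 N

166500.0


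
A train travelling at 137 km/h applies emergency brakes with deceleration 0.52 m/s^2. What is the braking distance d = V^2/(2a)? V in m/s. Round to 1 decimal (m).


Convert speed: V = 137 / 3.6 = 38.0556 m/s
V^2 = 1448.2253
d = 1448.2253 / (2 * 0.52)
d = 1448.2253 / 1.04
d = 1392.5 m

1392.5


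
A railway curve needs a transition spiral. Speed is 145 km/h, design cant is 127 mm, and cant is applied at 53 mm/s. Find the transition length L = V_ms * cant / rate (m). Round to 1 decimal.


Convert speed: V = 145 / 3.6 = 40.2778 m/s
L = 40.2778 * 127 / 53
L = 5115.2778 / 53
L = 96.5 m

96.5


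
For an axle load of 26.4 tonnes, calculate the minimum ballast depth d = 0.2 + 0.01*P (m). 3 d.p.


d = 0.2 + 0.01 * 26.4
d = 0.2 + 0.264
d = 0.464 m

0.464


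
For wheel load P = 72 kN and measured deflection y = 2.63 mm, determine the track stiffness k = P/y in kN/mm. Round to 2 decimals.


Track stiffness k = P / y
k = 72 / 2.63
k = 27.38 kN/mm

27.38


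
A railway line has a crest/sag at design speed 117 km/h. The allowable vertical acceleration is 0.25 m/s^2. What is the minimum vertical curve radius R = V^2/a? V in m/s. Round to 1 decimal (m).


Convert speed: V = 117 / 3.6 = 32.5 m/s
V^2 = 1056.25 m^2/s^2
R_v = 1056.25 / 0.25
R_v = 4225.0 m

4225.0


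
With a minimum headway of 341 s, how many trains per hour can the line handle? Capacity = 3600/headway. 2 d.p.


Capacity = 3600 / headway
Capacity = 3600 / 341
Capacity = 10.56 trains/hour

10.56


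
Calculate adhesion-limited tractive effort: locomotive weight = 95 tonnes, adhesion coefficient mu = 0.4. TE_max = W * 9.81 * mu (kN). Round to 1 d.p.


TE_max = W * g * mu
TE_max = 95 * 9.81 * 0.4
TE_max = 931.95 * 0.4
TE_max = 372.8 kN

372.8


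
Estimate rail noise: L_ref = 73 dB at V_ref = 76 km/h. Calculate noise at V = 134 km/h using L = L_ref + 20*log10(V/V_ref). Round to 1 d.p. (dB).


V/V_ref = 134 / 76 = 1.763158
log10(1.763158) = 0.246291
20 * 0.246291 = 4.9258
L = 73 + 4.9258 = 77.9 dB

77.9


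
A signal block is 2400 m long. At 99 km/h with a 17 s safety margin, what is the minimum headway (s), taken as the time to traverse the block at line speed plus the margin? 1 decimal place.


V = 99 / 3.6 = 27.5 m/s
Block traversal time = 2400 / 27.5 = 87.2727 s
Headway = 87.2727 + 17
Headway = 104.3 s

104.3


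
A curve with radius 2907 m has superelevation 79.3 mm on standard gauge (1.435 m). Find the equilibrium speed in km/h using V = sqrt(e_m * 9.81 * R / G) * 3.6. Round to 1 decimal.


Convert cant: e = 79.3 mm = 0.0793 m
V_ms = sqrt(0.0793 * 9.81 * 2907 / 1.435)
V_ms = sqrt(1575.924203) = 39.6979 m/s
V = 39.6979 * 3.6 = 142.9 km/h

142.9


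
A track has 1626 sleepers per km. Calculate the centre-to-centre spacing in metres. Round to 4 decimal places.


Spacing = 1000 m / number of sleepers
Spacing = 1000 / 1626
Spacing = 0.6150 m

0.6150


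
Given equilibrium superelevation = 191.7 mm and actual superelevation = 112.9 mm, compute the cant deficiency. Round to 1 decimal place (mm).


Cant deficiency = equilibrium cant - actual cant
CD = 191.7 - 112.9
CD = 78.8 mm

78.8


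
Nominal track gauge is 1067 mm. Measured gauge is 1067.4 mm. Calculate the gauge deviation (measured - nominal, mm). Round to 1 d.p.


Deviation = measured - nominal
Deviation = 1067.4 - 1067
Deviation = 0.4 mm

0.4


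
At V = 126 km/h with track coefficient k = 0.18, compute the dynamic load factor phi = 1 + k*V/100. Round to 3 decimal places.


phi = 1 + k * V / 100
phi = 1 + 0.18 * 126 / 100
phi = 1 + 0.2268
phi = 1.227

1.227


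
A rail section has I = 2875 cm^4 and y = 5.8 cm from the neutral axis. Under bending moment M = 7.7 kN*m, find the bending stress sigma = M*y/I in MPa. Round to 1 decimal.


Convert units:
M = 7.7 kN*m = 7700000 N*mm
y = 5.8 cm = 58 mm
I = 2875 cm^4 = 28750000 mm^4
sigma = 7700000 * 58 / 28750000
sigma = 15.5 MPa

15.5


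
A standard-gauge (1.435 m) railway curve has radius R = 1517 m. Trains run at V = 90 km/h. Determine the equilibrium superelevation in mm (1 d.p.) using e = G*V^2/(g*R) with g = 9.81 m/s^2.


Convert speed: V = 90 / 3.6 = 25.0 m/s
Apply formula: e = 1.435 * 25.0^2 / (9.81 * 1517)
e = 1.435 * 625.0 / 14881.77
e = 0.060267 m = 60.3 mm

60.3


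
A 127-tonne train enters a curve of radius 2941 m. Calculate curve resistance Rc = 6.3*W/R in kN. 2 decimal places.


Rc = 6.3 * W / R
Rc = 6.3 * 127 / 2941
Rc = 800.1 / 2941
Rc = 0.27 kN

0.27


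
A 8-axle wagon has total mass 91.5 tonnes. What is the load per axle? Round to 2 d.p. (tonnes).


Load per axle = total weight / number of axles
Load = 91.5 / 8
Load = 11.44 tonnes

11.44


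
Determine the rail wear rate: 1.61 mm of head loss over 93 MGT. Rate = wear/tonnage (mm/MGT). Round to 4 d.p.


Wear rate = total wear / cumulative tonnage
Rate = 1.61 / 93
Rate = 0.0173 mm/MGT

0.0173


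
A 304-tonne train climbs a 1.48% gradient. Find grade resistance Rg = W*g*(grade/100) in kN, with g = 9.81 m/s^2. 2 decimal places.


Rg = W * 9.81 * grade / 100
Rg = 304 * 9.81 * 1.48 / 100
Rg = 2982.24 * 0.0148
Rg = 44.14 kN

44.14


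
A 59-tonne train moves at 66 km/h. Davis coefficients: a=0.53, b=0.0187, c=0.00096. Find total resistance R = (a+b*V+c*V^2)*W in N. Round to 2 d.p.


b*V = 0.0187 * 66 = 1.2342
c*V^2 = 0.00096 * 4356 = 4.18176
R_per_t = 0.53 + 1.2342 + 4.18176 = 5.94596 N/t
R_total = 5.94596 * 59 = 350.81 N

350.81


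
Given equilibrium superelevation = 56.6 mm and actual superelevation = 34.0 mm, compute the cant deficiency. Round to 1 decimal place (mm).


Cant deficiency = equilibrium cant - actual cant
CD = 56.6 - 34.0
CD = 22.6 mm

22.6


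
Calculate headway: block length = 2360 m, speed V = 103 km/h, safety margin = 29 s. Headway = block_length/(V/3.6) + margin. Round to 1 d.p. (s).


V = 103 / 3.6 = 28.6111 m/s
Block traversal time = 2360 / 28.6111 = 82.4854 s
Headway = 82.4854 + 29
Headway = 111.5 s

111.5


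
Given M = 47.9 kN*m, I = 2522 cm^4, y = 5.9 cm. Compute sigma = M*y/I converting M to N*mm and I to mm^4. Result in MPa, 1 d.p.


Convert units:
M = 47.9 kN*m = 47900000 N*mm
y = 5.9 cm = 59 mm
I = 2522 cm^4 = 25220000 mm^4
sigma = 47900000 * 59 / 25220000
sigma = 112.1 MPa

112.1


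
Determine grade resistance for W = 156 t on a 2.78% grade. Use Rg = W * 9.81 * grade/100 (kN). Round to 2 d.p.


Rg = W * 9.81 * grade / 100
Rg = 156 * 9.81 * 2.78 / 100
Rg = 1530.36 * 0.0278
Rg = 42.54 kN

42.54


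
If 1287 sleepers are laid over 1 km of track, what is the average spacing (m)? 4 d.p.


Spacing = 1000 m / number of sleepers
Spacing = 1000 / 1287
Spacing = 0.7770 m

0.7770


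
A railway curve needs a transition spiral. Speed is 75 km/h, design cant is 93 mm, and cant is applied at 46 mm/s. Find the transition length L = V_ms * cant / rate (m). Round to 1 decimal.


Convert speed: V = 75 / 3.6 = 20.8333 m/s
L = 20.8333 * 93 / 46
L = 1937.5 / 46
L = 42.1 m

42.1


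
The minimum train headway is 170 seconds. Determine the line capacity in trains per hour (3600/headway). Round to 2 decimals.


Capacity = 3600 / headway
Capacity = 3600 / 170
Capacity = 21.18 trains/hour

21.18


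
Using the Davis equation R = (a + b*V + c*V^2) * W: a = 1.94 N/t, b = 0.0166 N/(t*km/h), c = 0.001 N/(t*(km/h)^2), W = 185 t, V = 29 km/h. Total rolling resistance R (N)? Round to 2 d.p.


b*V = 0.0166 * 29 = 0.4814
c*V^2 = 0.001 * 841 = 0.841
R_per_t = 1.94 + 0.4814 + 0.841 = 3.2624 N/t
R_total = 3.2624 * 185 = 603.54 N

603.54


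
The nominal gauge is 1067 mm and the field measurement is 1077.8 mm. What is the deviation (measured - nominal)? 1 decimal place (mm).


Deviation = measured - nominal
Deviation = 1077.8 - 1067
Deviation = 10.8 mm

10.8


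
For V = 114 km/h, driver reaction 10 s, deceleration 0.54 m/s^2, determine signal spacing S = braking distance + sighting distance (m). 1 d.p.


V = 114 / 3.6 = 31.6667 m/s
Braking distance = 31.6667^2 / (2*0.54) = 928.4979 m
Sighting distance = 31.6667 * 10 = 316.6667 m
S = 928.4979 + 316.6667 = 1245.2 m

1245.2


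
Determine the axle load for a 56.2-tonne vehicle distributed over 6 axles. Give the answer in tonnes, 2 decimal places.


Load per axle = total weight / number of axles
Load = 56.2 / 6
Load = 9.37 tonnes

9.37


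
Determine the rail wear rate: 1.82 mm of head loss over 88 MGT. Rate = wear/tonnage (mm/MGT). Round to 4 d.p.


Wear rate = total wear / cumulative tonnage
Rate = 1.82 / 88
Rate = 0.0207 mm/MGT

0.0207


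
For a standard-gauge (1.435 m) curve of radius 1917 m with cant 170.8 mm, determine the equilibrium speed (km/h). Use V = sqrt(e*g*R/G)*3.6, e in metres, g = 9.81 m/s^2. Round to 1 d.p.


Convert cant: e = 170.8 mm = 0.1708 m
V_ms = sqrt(0.1708 * 9.81 * 1917 / 1.435)
V_ms = sqrt(2238.345307) = 47.3112 m/s
V = 47.3112 * 3.6 = 170.3 km/h

170.3


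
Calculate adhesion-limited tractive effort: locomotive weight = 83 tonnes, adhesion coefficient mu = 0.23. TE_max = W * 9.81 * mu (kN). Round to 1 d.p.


TE_max = W * g * mu
TE_max = 83 * 9.81 * 0.23
TE_max = 814.23 * 0.23
TE_max = 187.3 kN

187.3


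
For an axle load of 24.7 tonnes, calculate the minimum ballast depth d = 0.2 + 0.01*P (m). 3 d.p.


d = 0.2 + 0.01 * 24.7
d = 0.2 + 0.247
d = 0.447 m

0.447


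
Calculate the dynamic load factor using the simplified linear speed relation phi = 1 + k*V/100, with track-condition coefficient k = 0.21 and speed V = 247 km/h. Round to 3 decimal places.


phi = 1 + k * V / 100
phi = 1 + 0.21 * 247 / 100
phi = 1 + 0.5187
phi = 1.519

1.519


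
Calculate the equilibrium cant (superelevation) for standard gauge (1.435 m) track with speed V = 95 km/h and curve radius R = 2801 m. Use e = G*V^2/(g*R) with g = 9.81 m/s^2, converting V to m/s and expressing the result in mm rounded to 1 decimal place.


Convert speed: V = 95 / 3.6 = 26.3889 m/s
Apply formula: e = 1.435 * 26.3889^2 / (9.81 * 2801)
e = 1.435 * 696.3735 / 27477.81
e = 0.036367 m = 36.4 mm

36.4


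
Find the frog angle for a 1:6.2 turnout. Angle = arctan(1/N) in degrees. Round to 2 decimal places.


1/N = 1/6.2 = 0.16129
angle = arctan(0.16129) = 0.159913 rad
angle = 0.159913 * 180/pi = 9.16 degrees

9.16


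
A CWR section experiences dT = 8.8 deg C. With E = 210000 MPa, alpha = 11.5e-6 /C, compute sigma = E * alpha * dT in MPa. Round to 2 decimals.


sigma = E * alpha * dT
sigma = 210000 * 11.5e-6 * 8.8
sigma = 2.415 * 8.8
sigma = 21.25 MPa

21.25


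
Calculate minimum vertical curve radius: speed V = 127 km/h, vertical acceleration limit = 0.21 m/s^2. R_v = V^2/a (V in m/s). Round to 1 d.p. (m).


Convert speed: V = 127 / 3.6 = 35.2778 m/s
V^2 = 1244.5216 m^2/s^2
R_v = 1244.5216 / 0.21
R_v = 5926.3 m

5926.3


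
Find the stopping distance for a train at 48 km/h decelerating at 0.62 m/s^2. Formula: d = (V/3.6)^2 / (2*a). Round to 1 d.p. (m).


Convert speed: V = 48 / 3.6 = 13.3333 m/s
V^2 = 177.7778
d = 177.7778 / (2 * 0.62)
d = 177.7778 / 1.24
d = 143.4 m

143.4


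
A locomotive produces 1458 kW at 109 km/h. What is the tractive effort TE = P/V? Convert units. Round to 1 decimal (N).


Convert: P = 1458 kW = 1458000 W
V = 109 / 3.6 = 30.2778 m/s
TE = 1458000 / 30.2778
TE = 48154.1 N

48154.1


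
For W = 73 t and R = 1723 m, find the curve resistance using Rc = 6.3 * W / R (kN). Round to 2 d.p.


Rc = 6.3 * W / R
Rc = 6.3 * 73 / 1723
Rc = 459.9 / 1723
Rc = 0.27 kN

0.27


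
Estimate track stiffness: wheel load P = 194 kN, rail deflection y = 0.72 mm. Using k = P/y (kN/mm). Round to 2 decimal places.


Track stiffness k = P / y
k = 194 / 0.72
k = 269.44 kN/mm

269.44


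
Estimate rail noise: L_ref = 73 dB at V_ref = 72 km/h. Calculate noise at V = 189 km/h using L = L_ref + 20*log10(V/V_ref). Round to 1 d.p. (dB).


V/V_ref = 189 / 72 = 2.625
log10(2.625) = 0.419129
20 * 0.419129 = 8.3826
L = 73 + 8.3826 = 81.4 dB

81.4


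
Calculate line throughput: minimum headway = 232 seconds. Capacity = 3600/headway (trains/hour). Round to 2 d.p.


Capacity = 3600 / headway
Capacity = 3600 / 232
Capacity = 15.52 trains/hour

15.52


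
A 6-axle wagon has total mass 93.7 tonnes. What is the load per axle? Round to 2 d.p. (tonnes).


Load per axle = total weight / number of axles
Load = 93.7 / 6
Load = 15.62 tonnes

15.62


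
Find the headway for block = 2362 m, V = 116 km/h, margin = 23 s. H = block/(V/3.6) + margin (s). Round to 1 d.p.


V = 116 / 3.6 = 32.2222 m/s
Block traversal time = 2362 / 32.2222 = 73.3034 s
Headway = 73.3034 + 23
Headway = 96.3 s

96.3


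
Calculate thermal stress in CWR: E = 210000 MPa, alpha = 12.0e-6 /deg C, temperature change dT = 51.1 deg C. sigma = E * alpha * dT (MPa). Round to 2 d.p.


sigma = E * alpha * dT
sigma = 210000 * 12.0e-6 * 51.1
sigma = 2.52 * 51.1
sigma = 128.77 MPa

128.77


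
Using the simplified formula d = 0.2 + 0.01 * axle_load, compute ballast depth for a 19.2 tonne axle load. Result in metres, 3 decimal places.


d = 0.2 + 0.01 * 19.2
d = 0.2 + 0.192
d = 0.392 m

0.392


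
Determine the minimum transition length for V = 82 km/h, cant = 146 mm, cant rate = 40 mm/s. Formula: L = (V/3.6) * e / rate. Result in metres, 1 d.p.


Convert speed: V = 82 / 3.6 = 22.7778 m/s
L = 22.7778 * 146 / 40
L = 3325.5556 / 40
L = 83.1 m

83.1


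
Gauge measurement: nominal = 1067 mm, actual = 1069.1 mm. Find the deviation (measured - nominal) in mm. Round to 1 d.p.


Deviation = measured - nominal
Deviation = 1069.1 - 1067
Deviation = 2.1 mm

2.1


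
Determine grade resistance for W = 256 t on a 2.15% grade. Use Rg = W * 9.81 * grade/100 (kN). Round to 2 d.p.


Rg = W * 9.81 * grade / 100
Rg = 256 * 9.81 * 2.15 / 100
Rg = 2511.36 * 0.0215
Rg = 53.99 kN

53.99


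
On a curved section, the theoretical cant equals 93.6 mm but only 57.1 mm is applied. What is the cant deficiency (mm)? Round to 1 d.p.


Cant deficiency = equilibrium cant - actual cant
CD = 93.6 - 57.1
CD = 36.5 mm

36.5


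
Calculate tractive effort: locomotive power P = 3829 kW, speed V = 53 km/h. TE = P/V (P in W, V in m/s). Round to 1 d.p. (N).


Convert: P = 3829 kW = 3829000 W
V = 53 / 3.6 = 14.7222 m/s
TE = 3829000 / 14.7222
TE = 260083.0 N

260083.0


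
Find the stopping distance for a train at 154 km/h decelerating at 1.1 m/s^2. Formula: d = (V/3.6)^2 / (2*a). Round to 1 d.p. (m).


Convert speed: V = 154 / 3.6 = 42.7778 m/s
V^2 = 1829.9383
d = 1829.9383 / (2 * 1.1)
d = 1829.9383 / 2.2
d = 831.8 m

831.8


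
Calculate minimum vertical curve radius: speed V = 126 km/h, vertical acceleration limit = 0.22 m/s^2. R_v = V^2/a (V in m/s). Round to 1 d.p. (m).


Convert speed: V = 126 / 3.6 = 35.0 m/s
V^2 = 1225.0 m^2/s^2
R_v = 1225.0 / 0.22
R_v = 5568.2 m

5568.2


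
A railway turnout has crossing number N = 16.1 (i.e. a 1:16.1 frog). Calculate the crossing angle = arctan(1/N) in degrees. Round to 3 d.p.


1/N = 1/16.1 = 0.062112
angle = arctan(0.062112) = 0.062032 rad
angle = 0.062032 * 180/pi = 3.554 degrees

3.554


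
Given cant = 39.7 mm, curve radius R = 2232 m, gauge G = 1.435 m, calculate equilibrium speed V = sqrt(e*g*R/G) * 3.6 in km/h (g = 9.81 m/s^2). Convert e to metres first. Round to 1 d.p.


Convert cant: e = 39.7 mm = 0.0397 m
V_ms = sqrt(0.0397 * 9.81 * 2232 / 1.435)
V_ms = sqrt(605.761689) = 24.6122 m/s
V = 24.6122 * 3.6 = 88.6 km/h

88.6


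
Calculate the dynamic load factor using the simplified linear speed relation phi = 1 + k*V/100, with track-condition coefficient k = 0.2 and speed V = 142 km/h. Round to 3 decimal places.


phi = 1 + k * V / 100
phi = 1 + 0.2 * 142 / 100
phi = 1 + 0.284
phi = 1.284

1.284


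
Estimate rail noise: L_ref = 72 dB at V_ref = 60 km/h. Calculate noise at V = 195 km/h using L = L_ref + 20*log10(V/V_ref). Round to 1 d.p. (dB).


V/V_ref = 195 / 60 = 3.25
log10(3.25) = 0.511883
20 * 0.511883 = 10.2377
L = 72 + 10.2377 = 82.2 dB

82.2


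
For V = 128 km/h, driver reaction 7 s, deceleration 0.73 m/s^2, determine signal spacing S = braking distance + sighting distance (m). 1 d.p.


V = 128 / 3.6 = 35.5556 m/s
Braking distance = 35.5556^2 / (2*0.73) = 865.8887 m
Sighting distance = 35.5556 * 7 = 248.8889 m
S = 865.8887 + 248.8889 = 1114.8 m

1114.8


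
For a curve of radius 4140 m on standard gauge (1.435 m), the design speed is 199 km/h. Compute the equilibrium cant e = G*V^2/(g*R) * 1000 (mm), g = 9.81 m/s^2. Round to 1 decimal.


Convert speed: V = 199 / 3.6 = 55.2778 m/s
Apply formula: e = 1.435 * 55.2778^2 / (9.81 * 4140)
e = 1.435 * 3055.6327 / 40613.4
e = 0.107965 m = 108.0 mm

108.0


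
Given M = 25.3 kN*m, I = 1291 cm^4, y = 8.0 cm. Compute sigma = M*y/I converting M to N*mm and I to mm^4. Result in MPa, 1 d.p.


Convert units:
M = 25.3 kN*m = 25300000 N*mm
y = 8.0 cm = 80 mm
I = 1291 cm^4 = 12910000 mm^4
sigma = 25300000 * 80 / 12910000
sigma = 156.8 MPa

156.8


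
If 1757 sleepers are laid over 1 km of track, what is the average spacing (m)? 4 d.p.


Spacing = 1000 m / number of sleepers
Spacing = 1000 / 1757
Spacing = 0.5692 m

0.5692


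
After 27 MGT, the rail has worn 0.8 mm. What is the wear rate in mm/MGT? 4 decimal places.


Wear rate = total wear / cumulative tonnage
Rate = 0.8 / 27
Rate = 0.0296 mm/MGT

0.0296


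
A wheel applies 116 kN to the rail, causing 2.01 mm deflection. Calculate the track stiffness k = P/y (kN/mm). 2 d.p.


Track stiffness k = P / y
k = 116 / 2.01
k = 57.71 kN/mm

57.71


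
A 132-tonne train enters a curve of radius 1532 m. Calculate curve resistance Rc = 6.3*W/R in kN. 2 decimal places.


Rc = 6.3 * W / R
Rc = 6.3 * 132 / 1532
Rc = 831.6 / 1532
Rc = 0.54 kN

0.54


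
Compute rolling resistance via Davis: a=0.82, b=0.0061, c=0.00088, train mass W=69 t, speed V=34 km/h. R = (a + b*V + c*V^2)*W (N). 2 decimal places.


b*V = 0.0061 * 34 = 0.2074
c*V^2 = 0.00088 * 1156 = 1.01728
R_per_t = 0.82 + 0.2074 + 1.01728 = 2.04468 N/t
R_total = 2.04468 * 69 = 141.08 N

141.08


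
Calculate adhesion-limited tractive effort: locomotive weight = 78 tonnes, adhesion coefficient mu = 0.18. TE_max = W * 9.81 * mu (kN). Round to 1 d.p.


TE_max = W * g * mu
TE_max = 78 * 9.81 * 0.18
TE_max = 765.18 * 0.18
TE_max = 137.7 kN

137.7


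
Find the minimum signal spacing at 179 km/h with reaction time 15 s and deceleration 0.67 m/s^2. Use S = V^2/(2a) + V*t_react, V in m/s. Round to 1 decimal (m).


V = 179 / 3.6 = 49.7222 m/s
Braking distance = 49.7222^2 / (2*0.67) = 1844.9995 m
Sighting distance = 49.7222 * 15 = 745.8333 m
S = 1844.9995 + 745.8333 = 2590.8 m

2590.8


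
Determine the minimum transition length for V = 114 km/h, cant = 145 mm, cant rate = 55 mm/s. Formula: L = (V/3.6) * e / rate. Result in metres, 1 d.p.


Convert speed: V = 114 / 3.6 = 31.6667 m/s
L = 31.6667 * 145 / 55
L = 4591.6667 / 55
L = 83.5 m

83.5


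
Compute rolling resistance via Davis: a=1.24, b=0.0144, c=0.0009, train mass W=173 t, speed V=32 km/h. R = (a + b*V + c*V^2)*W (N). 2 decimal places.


b*V = 0.0144 * 32 = 0.4608
c*V^2 = 0.0009 * 1024 = 0.9216
R_per_t = 1.24 + 0.4608 + 0.9216 = 2.6224 N/t
R_total = 2.6224 * 173 = 453.68 N

453.68


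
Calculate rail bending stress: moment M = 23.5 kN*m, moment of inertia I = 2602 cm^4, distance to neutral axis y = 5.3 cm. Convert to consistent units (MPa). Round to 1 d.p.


Convert units:
M = 23.5 kN*m = 23500000 N*mm
y = 5.3 cm = 53 mm
I = 2602 cm^4 = 26020000 mm^4
sigma = 23500000 * 53 / 26020000
sigma = 47.9 MPa

47.9


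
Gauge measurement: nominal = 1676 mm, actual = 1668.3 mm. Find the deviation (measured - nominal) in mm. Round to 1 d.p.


Deviation = measured - nominal
Deviation = 1668.3 - 1676
Deviation = -7.7 mm

-7.7


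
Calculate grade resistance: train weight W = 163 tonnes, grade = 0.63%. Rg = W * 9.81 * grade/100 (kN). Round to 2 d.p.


Rg = W * 9.81 * grade / 100
Rg = 163 * 9.81 * 0.63 / 100
Rg = 1599.03 * 0.0063
Rg = 10.07 kN

10.07


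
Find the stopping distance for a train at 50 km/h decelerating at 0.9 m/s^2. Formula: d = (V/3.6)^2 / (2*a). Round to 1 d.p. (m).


Convert speed: V = 50 / 3.6 = 13.8889 m/s
V^2 = 192.9012
d = 192.9012 / (2 * 0.9)
d = 192.9012 / 1.8
d = 107.2 m

107.2


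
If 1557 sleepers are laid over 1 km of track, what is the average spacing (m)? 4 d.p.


Spacing = 1000 m / number of sleepers
Spacing = 1000 / 1557
Spacing = 0.6423 m

0.6423


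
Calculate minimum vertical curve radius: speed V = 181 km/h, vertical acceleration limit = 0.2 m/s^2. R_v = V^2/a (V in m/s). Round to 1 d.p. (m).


Convert speed: V = 181 / 3.6 = 50.2778 m/s
V^2 = 2527.8549 m^2/s^2
R_v = 2527.8549 / 0.2
R_v = 12639.3 m

12639.3


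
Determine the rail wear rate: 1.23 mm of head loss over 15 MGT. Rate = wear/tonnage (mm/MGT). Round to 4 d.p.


Wear rate = total wear / cumulative tonnage
Rate = 1.23 / 15
Rate = 0.0820 mm/MGT

0.0820


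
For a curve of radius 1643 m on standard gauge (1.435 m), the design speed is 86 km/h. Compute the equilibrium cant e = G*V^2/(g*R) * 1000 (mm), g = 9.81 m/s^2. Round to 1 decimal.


Convert speed: V = 86 / 3.6 = 23.8889 m/s
Apply formula: e = 1.435 * 23.8889^2 / (9.81 * 1643)
e = 1.435 * 570.679 / 16117.83
e = 0.050809 m = 50.8 mm

50.8


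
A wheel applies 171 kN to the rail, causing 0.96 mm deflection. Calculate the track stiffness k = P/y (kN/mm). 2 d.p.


Track stiffness k = P / y
k = 171 / 0.96
k = 178.13 kN/mm

178.13


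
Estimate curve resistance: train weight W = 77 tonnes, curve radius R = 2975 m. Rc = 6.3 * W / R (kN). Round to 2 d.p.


Rc = 6.3 * W / R
Rc = 6.3 * 77 / 2975
Rc = 485.1 / 2975
Rc = 0.16 kN

0.16
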